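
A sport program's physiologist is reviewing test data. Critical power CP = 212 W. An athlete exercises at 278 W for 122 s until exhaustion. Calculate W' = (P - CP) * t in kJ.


P - CP = 278 - 212 = 66 W
W' = 66 * 122 = 8052 J
= 8052 / 1000 = 8.052 kJ

8.052 kJ


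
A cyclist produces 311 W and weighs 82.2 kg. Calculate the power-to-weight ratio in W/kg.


P/W = power / mass
= 311 / 82.2
= 3.783 W/kg

3.783 W/kg


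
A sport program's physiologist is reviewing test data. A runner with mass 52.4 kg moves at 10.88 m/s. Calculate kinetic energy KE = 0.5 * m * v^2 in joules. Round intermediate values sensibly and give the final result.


v^2 = 10.88^2 = 118.3744
KE = 0.5 * 52.4 * 118.3744
= 3101.41 J

3101.41 J


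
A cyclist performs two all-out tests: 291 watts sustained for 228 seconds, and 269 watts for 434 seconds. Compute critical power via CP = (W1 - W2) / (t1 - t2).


W1 = P1 * t1 = 291 * 228 = 66348 J
W2 = P2 * t2 = 269 * 434 = 116746 J
CP = (66348 - 116746) / (228 - 434)
= 244.65 W

244.65 W


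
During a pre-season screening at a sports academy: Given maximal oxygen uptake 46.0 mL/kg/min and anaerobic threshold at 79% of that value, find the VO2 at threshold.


Percentage as decimal = 0.79
VO2 at AT = 46.0 * 0.79 = 36.34 mL/kg/min

36.34 mL/kg/min


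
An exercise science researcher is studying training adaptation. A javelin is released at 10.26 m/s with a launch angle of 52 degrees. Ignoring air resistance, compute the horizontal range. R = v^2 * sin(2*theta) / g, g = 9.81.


Launch speed squared = 105.2676
sin(2 * 52 deg) = 0.970296
Range = 105.2676 * 0.970296 / 9.81
= 10.412 m

10.412 m


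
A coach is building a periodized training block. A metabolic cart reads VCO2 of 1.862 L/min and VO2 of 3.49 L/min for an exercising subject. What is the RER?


RER = VCO2 / VO2 = 1.862 / 3.49 = 0.5335

0.5335


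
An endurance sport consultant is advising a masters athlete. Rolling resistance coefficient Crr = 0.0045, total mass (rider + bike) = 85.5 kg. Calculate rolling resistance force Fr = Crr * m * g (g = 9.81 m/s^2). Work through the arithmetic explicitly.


Fr = Crr * m * g
= 0.0045 * 85.5 * 9.81
= 3.774 N

3.774 N


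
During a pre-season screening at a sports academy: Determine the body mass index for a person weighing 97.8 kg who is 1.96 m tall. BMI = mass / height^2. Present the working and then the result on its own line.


BMI = mass / height^2
= 97.8 / 1.96^2
= 97.8 / 3.8416
= 25.46 kg/m^2

25.46 kg/m^2


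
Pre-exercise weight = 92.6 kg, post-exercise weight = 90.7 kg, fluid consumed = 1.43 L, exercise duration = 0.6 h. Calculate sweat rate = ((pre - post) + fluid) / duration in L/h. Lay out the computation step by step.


Weight loss = 92.6 - 90.7 = 1.9 kg (approx L)
Total sweat = 1.9 + 1.43 = 3.33 L
Sweat rate = 3.33 / 0.6 = 5.55 L/h

5.55 L/h


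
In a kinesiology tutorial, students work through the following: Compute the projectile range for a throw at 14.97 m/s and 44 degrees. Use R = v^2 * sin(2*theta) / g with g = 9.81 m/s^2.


Two times the angle = 88 degrees
sin(88) = 0.999391
R = 224.1009 * 0.999391 / 9.81 = 22.83 m

22.83 m


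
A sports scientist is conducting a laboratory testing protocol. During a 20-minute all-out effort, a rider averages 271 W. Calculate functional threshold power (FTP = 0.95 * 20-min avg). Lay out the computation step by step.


FTP = 0.95 * 271
= 257.45 W

257.45 W


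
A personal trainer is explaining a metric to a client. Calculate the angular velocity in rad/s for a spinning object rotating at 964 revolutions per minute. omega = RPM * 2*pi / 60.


omega = RPM * 2*pi / 60
= 964 * 6.28318531 / 60
= 100.95 rad/s

100.95 rad/s


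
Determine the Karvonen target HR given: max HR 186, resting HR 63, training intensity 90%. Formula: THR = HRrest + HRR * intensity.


HRR = HRmax - HRrest = 186 - 63 = 123
THR = 63 + 123 * 0.9
= 173.7 bpm

173.7 bpm


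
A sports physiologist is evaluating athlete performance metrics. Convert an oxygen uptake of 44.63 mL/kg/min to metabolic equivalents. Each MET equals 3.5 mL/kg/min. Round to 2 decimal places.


One MET = 3.5 mL/kg/min
Number of METs = 44.63 / 3.5
= 12.75 METs

12.75 METs


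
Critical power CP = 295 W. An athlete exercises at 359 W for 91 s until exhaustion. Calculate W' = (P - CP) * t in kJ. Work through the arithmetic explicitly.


P - CP = 359 - 295 = 64 W
W' = 64 * 91 = 5824 J
= 5824 / 1000 = 5.824 kJ

5.824 kJ


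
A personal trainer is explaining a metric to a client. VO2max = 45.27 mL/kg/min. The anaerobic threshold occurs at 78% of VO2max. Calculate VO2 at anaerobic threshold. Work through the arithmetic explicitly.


AT fraction = 78 / 100 = 0.78
AT VO2 = 45.27 * 0.78
= 35.31 mL/kg/min

35.31 mL/kg/min


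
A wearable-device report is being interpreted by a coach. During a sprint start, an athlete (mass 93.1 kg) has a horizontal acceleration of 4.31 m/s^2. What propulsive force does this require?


Propulsive force = mass * acceleration
= 93.1 kg * 4.31 m/s^2
= 401.26 N

401.26 N


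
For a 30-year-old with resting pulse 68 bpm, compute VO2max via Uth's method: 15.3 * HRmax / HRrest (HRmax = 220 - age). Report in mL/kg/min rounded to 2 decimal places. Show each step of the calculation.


Step 1: HRmax = 220 - 30 = 190 bpm
Step 2: Ratio = 190 / 68 = 2.7941
Step 3: VO2max = 15.3 * 2.7941 = 42.75 mL/kg/min

42.75 mL/kg/min


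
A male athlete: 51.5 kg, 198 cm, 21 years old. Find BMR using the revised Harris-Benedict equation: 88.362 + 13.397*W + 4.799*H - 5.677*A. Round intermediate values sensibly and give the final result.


Intercept = 88.362
Weight contribution = 13.397 * 51.5 = 689.9455
Height contribution = 4.799 * 198 = 950.202
Age contribution = 5.677 * 21 = 119.217
BMR = 88.362 + 689.9455 + 950.202 - 119.217
= 1609.29 kcal/day

1609.29 kcal/day


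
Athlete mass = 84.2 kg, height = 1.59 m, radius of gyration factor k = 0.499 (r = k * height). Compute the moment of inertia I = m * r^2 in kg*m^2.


r = k * height = 0.499 * 1.59 = 0.79341 m
r^2 = 0.79341^2 = 0.629499
I = 84.2 * 0.629499 = 53.004 kg*m^2

53.004 kg*m^2


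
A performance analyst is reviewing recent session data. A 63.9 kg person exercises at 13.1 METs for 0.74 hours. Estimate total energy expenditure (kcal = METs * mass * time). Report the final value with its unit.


Energy = METs * mass(kg) * time(h)
= 13.1 * 63.9 * 0.74
= 619.45 kcal

619.45 kcal


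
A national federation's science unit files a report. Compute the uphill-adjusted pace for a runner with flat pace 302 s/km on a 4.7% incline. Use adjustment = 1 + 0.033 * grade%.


Adjustment factor = 1 + 0.033 * 4.7 = 1.1551
Grade-adjusted pace = 302 * 1.1551 = 348.84 s/km

348.84 s/km


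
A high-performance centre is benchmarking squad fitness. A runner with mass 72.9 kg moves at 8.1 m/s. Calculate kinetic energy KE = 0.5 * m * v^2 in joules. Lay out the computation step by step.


v^2 = 8.1^2 = 65.61
KE = 0.5 * 72.9 * 65.61
= 2391.48 J

2391.48 J


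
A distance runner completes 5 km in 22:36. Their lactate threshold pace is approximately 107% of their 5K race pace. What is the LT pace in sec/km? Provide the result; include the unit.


Convert to seconds: 22 min 36 s = 1356 s
Pace per km = 1356 / 5 = 271.2 s/km
LT pace = 271.2 * 1.07 = 290.18 s/km

290.18 s/km


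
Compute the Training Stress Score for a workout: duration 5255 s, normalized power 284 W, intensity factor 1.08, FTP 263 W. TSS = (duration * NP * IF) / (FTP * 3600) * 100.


Product = 5255 * 284 * 1.08 = 1611813.6
Base = 263 * 3600 = 946800
TSS = 1611813.6 / 946800 * 100 = 170.24

170.24 TSS


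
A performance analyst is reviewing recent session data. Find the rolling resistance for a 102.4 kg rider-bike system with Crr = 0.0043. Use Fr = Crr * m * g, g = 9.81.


m * g = 102.4 * 9.81 = 1004.544 N
Fr = 0.0043 * 1004.544 = 4.32 N

4.32 N


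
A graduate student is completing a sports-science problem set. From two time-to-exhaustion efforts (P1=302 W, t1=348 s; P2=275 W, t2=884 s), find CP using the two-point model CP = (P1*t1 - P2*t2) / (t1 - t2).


Work in trial 1 = 105096 J
Work in trial 2 = 243100 J
Delta work = -138004 J
Delta time = -536 s
CP = -138004 / -536 = 257.47 W

257.47 W


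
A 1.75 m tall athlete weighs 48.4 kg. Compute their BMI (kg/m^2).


height^2 = 3.0625 m^2
BMI = 48.4 / 3.0625 = 15.8 kg/m^2

15.8 kg/m^2


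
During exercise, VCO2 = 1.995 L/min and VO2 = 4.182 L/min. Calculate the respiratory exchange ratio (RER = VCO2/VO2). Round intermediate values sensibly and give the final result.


RER = VCO2 / VO2
= 1.995 / 4.182
= 0.477

0.477


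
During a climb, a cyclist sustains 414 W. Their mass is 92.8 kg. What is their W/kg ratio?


Power-to-weight = 414 W / 92.8 kg
= 4.461 W/kg

4.461 W/kg


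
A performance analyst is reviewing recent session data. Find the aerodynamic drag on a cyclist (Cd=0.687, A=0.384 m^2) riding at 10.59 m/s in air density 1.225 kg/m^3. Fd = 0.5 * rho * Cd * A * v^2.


Fd = 0.5 * 1.225 * 0.687 * 0.384 * 10.59^2
= 0.5 * 1.225 * 0.687 * 0.384 * 112.1481
= 18.121 N

18.121 N


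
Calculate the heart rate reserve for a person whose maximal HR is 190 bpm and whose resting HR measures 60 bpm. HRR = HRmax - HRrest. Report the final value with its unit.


HRmax = 190 bpm
HRrest = 60 bpm
HRR = 190 - 60 = 130 bpm

130 bpm


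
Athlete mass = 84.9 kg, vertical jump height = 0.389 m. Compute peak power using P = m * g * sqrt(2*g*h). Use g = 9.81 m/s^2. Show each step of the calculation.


sqrt(2 * 9.81 * 0.389) = sqrt(7.63218) = 2.76264 m/s
P = 84.9 * 9.81 * 2.76264
= 2300.92 W

2300.92 W


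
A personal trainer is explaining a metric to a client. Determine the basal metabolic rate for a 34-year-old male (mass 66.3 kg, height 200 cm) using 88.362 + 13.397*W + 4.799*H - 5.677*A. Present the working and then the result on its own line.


BMR = 88.362 + 13.397*66.3 + 4.799*200 - 5.677*34
= 1743.37 kcal/day

1743.37 kcal/day


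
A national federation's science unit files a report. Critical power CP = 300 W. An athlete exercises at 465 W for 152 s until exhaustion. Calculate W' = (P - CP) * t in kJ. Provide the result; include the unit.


P - CP = 465 - 300 = 165 W
W' = 165 * 152 = 25080 J
= 25080 / 1000 = 25.08 kJ

25.08 kJ


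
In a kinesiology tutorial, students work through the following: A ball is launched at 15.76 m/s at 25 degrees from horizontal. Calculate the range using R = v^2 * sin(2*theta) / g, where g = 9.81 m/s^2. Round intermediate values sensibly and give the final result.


sin(2 * 25) = sin(50) = 0.766044
v^2 = 15.76^2 = 248.3776
R = 248.3776 * 0.766044 / 9.81
= 19.395 m

19.395 m


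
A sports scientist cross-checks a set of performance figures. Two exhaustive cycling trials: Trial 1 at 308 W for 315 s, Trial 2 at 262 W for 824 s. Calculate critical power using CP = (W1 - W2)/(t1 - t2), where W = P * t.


W1 = 308 * 315 = 97020 J
W2 = 262 * 824 = 215888 J
CP = (97020 - 215888) / (315 - 824)
= -118868 / -509
= 233.53 W

233.53 W


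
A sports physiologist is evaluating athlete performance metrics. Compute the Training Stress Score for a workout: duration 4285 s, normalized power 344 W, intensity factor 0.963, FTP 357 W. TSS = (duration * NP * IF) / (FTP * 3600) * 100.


Product = 4285 * 344 * 0.963 = 1419500.52
Base = 357 * 3600 = 1285200
TSS = 1419500.52 / 1285200 * 100 = 110.45

110.45 TSS


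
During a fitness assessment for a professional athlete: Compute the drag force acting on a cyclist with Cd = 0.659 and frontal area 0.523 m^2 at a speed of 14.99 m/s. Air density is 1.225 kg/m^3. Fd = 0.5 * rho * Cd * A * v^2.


Step 1: v^2 = 224.7001
Step 2: Fd = 0.5 * 1.225 * 0.659 * 0.523 * 224.7001
= 47.435 N

47.435 N


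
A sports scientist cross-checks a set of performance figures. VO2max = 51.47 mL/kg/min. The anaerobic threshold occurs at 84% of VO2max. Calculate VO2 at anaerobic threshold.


AT fraction = 84 / 100 = 0.84
AT VO2 = 51.47 * 0.84
= 43.23 mL/kg/min

43.23 mL/kg/min


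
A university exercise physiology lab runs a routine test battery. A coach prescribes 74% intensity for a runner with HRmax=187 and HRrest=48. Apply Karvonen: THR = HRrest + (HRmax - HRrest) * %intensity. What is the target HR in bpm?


Heart rate reserve = 187 - 48 = 139
Intensity fraction = 74 / 100 = 0.74
THR = 48 + 139 * 0.74 = 150.86 bpm

150.86 bpm


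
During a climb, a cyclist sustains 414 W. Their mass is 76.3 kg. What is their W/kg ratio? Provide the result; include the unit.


Power-to-weight = 414 W / 76.3 kg
= 5.426 W/kg

5.426 W/kg


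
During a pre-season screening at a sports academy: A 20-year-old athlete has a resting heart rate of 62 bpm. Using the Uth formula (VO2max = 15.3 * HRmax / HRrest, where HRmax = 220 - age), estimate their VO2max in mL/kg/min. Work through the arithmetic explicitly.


HRmax = 220 - 20 = 200 bpm
Ratio = HRmax / HRrest = 200 / 62 = 3.2258
VO2max = 15.3 * 3.2258 = 49.35 mL/kg/min

49.35 mL/kg/min


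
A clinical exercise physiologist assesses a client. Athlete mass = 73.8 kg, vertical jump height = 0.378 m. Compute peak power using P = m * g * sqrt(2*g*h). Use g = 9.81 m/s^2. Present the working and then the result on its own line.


sqrt(2 * 9.81 * 0.378) = sqrt(7.41636) = 2.723299 m/s
P = 73.8 * 9.81 * 2.723299
= 1971.61 W

1971.61 W


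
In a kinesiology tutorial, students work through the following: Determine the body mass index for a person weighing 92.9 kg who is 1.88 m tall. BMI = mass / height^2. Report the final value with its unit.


BMI = mass / height^2
= 92.9 / 1.88^2
= 92.9 / 3.5344
= 26.28 kg/m^2

26.28 kg/m^2


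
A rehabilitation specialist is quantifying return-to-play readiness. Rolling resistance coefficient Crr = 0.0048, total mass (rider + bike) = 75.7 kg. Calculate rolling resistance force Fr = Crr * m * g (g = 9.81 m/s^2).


Fr = Crr * m * g
= 0.0048 * 75.7 * 9.81
= 3.565 N

3.565 N


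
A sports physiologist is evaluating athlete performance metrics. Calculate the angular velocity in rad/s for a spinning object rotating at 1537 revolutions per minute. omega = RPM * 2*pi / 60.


omega = RPM * 2*pi / 60
= 1537 * 6.28318531 / 60
= 160.954 rad/s

160.954 rad/s


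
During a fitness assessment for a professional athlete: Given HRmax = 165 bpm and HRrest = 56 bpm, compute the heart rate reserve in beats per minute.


Heart rate reserve = maximum HR minus resting HR
HRR = 165 - 56 = 109 bpm

109 bpm


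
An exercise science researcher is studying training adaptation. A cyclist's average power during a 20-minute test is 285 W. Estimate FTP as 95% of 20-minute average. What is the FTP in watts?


FTP = 20-min power * 0.95
= 285 * 0.95
= 270.75 W

270.75 W


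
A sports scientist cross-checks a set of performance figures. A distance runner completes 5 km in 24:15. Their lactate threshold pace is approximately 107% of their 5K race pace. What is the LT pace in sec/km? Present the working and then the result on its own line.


Convert to seconds: 24 min 15 s = 1455 s
Pace per km = 1455 / 5 = 291.0 s/km
LT pace = 291.0 * 1.07 = 311.37 s/km

311.37 s/km


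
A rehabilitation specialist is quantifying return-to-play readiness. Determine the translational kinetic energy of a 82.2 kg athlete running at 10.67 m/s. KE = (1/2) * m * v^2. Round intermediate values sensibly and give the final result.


KE = 0.5 * m * v^2
= 0.5 * 82.2 * 10.67^2
= 0.5 * 82.2 * 113.8489
= 4679.19 J

4679.19 J


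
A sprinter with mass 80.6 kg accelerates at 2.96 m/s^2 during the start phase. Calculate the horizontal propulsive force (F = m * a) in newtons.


F = m * a
= 80.6 * 2.96
= 238.58 N

238.58 N


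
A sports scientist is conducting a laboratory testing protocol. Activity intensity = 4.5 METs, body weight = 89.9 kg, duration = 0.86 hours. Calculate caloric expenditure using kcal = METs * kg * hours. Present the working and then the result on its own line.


kcal = 4.5 * 89.9 * 0.86
= 404.55 * 0.86
= 347.91 kcal

347.91 kcal


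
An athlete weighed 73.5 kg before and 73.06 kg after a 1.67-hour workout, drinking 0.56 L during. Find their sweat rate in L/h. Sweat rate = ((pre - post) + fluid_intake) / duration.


Body mass change = 0.44 kg
Total sweat loss = 0.44 + 0.56 = 1.0 L
Rate = 1.0 / 1.67 = 0.599 L/h

0.599 L/h


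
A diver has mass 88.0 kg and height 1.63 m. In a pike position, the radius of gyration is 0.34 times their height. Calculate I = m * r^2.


r = 0.34 * 1.63 = 0.5542 m
I = m * r^2 = 88.0 * 0.307138 = 27.028 kg*m^2

27.028 kg*m^2


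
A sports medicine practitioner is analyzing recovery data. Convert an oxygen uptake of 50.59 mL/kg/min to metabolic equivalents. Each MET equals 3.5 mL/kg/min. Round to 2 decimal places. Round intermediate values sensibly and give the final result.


One MET = 3.5 mL/kg/min
Number of METs = 50.59 / 3.5
= 14.45 METs

14.45 METs


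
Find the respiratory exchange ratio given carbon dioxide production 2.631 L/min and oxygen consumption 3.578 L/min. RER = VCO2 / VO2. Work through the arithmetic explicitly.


VCO2 = 2.631 L/min
VO2 = 3.578 L/min
RER = 2.631 / 3.578 = 0.7353

0.7353


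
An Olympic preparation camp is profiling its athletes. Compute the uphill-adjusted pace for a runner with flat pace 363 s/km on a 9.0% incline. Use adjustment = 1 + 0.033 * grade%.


Adjustment factor = 1 + 0.033 * 9.0 = 1.297
Grade-adjusted pace = 363 * 1.297 = 470.81 s/km

470.81 s/km


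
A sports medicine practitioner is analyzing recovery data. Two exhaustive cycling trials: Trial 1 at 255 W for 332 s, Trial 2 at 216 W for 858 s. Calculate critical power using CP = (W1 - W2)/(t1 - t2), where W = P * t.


W1 = 255 * 332 = 84660 J
W2 = 216 * 858 = 185328 J
CP = (84660 - 185328) / (332 - 858)
= -100668 / -526
= 191.38 W

191.38 W


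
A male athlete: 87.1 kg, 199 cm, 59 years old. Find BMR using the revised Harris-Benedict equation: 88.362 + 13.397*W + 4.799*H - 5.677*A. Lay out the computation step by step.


Intercept = 88.362
Weight contribution = 13.397 * 87.1 = 1166.8787
Height contribution = 4.799 * 199 = 955.001
Age contribution = 5.677 * 59 = 334.943
BMR = 88.362 + 1166.8787 + 955.001 - 334.943
= 1875.3 kcal/day

1875.3 kcal/day


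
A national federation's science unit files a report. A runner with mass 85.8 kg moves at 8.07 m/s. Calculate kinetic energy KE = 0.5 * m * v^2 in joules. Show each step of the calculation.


v^2 = 8.07^2 = 65.1249
KE = 0.5 * 85.8 * 65.1249
= 2793.86 J

2793.86 J


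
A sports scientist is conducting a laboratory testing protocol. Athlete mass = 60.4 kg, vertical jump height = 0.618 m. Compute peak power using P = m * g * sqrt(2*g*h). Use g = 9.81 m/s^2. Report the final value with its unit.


sqrt(2 * 9.81 * 0.618) = sqrt(12.12516) = 3.48212 m/s
P = 60.4 * 9.81 * 3.48212
= 2063.24 W

2063.24 W


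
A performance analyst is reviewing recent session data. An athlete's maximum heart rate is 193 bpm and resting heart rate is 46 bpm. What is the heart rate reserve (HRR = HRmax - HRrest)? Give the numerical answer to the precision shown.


HRR = HRmax - HRrest
= 193 - 46
= 147 bpm

147 bpm


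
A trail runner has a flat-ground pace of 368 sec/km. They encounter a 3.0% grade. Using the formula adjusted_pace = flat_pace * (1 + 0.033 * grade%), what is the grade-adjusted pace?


Grade factor = 1 + 0.033 * 3.0 = 1.099
Adjusted = 368 * 1.099 = 404.43 sec/km

404.43 s/km


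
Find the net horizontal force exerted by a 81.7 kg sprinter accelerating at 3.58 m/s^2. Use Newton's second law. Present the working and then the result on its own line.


Newton's second law: F = m * a
F = 81.7 * 3.58 = 292.49 N

292.49 N


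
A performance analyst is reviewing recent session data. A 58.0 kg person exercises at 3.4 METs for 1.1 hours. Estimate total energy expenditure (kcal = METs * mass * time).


Energy = METs * mass(kg) * time(h)
= 3.4 * 58.0 * 1.1
= 216.92 kcal

216.92 kcal


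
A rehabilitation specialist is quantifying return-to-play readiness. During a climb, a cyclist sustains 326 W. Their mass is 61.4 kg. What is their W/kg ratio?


Power-to-weight = 326 W / 61.4 kg
= 5.309 W/kg

5.309 W/kg


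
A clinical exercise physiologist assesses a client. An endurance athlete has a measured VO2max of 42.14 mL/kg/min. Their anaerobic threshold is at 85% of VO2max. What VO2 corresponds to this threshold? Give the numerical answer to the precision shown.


Anaerobic threshold VO2 = VO2max * 85%
= 42.14 * 0.85
= 35.82 mL/kg/min

35.82 mL/kg/min


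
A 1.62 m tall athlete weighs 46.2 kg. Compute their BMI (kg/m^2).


height^2 = 2.6244 m^2
BMI = 46.2 / 2.6244 = 17.6 kg/m^2

17.6 kg/m^2


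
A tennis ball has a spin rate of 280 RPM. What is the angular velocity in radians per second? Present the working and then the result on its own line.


Convert RPM to rad/s: multiply by 2*pi and divide by 60
omega = 280 * 2 * pi / 60
= 29.322 rad/s

29.322 rad/s


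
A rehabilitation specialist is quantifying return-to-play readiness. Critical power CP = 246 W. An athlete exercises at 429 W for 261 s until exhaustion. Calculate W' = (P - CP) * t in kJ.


P - CP = 429 - 246 = 183 W
W' = 183 * 261 = 47763 J
= 47763 / 1000 = 47.763 kJ

47.763 kJ


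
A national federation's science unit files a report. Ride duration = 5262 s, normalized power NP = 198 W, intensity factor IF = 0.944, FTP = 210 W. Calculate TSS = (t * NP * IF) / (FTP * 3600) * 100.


Numerator = 5262 * 198 * 0.944 = 983530.944
Denominator = 210 * 3600 = 756000
TSS = 983530.944 / 756000 * 100
= 130.1

130.1 TSS


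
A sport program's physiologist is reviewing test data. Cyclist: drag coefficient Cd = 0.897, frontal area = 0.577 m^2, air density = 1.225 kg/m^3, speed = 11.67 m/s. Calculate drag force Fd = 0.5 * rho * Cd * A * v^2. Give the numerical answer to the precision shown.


v^2 = 11.67^2 = 136.1889
Fd = 0.5 * 1.225 * 0.897 * 0.577 * 136.1889
= 43.173 N

43.173 N


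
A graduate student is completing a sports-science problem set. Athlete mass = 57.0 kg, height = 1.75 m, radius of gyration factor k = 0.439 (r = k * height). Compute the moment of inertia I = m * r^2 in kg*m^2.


r = k * height = 0.439 * 1.75 = 0.76825 m
r^2 = 0.76825^2 = 0.590208
I = 57.0 * 0.590208 = 33.642 kg*m^2

33.642 kg*m^2


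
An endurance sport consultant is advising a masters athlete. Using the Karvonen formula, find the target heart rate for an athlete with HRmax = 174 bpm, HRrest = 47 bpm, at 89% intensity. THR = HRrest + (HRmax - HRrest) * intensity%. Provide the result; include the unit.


HRR = 174 - 47 = 127
THR = 47 + 127 * 0.89
= 47 + 113.03
= 160.03 bpm

160.03 bpm


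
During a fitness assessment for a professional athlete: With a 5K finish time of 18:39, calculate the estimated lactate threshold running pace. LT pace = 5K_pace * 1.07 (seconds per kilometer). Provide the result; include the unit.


Race duration = 1119 s for 5 km
Average pace = 1119 / 5 = 223.8 s/km
LT pace = 223.8 * 1.07
= 239.47 s/km

239.47 s/km


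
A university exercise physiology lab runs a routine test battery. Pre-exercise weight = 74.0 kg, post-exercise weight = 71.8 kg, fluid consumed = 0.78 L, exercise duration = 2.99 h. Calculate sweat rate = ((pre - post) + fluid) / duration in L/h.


Weight loss = 74.0 - 71.8 = 2.2 kg (approx L)
Total sweat = 2.2 + 0.78 = 2.98 L
Sweat rate = 2.98 / 2.99 = 0.997 L/h

0.997 L/h


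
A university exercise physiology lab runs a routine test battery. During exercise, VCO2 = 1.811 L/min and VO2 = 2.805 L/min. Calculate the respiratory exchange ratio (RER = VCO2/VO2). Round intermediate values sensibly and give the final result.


RER = VCO2 / VO2
= 1.811 / 2.805
= 0.6456

0.6456


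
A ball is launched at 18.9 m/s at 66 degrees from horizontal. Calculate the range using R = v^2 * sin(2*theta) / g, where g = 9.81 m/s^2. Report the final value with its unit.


sin(2 * 66) = sin(132) = 0.743145
v^2 = 18.9^2 = 357.21
R = 357.21 * 0.743145 / 9.81
= 27.06 m

27.06 m


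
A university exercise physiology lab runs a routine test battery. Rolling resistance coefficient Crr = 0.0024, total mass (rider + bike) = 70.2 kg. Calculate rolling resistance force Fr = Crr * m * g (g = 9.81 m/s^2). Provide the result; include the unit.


Fr = Crr * m * g
= 0.0024 * 70.2 * 9.81
= 1.653 N

1.653 N


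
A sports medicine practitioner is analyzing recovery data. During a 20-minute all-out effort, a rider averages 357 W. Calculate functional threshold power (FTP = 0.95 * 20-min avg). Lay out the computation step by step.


FTP = 0.95 * 357
= 339.15 W

339.15 W


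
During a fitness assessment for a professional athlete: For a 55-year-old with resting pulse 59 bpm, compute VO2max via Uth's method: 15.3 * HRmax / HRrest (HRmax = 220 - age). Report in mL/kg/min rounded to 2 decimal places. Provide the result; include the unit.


Step 1: HRmax = 220 - 55 = 165 bpm
Step 2: Ratio = 165 / 59 = 2.7966
Step 3: VO2max = 15.3 * 2.7966 = 42.79 mL/kg/min

42.79 mL/kg/min


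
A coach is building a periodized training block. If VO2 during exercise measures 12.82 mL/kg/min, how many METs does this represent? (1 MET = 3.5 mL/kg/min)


METs = VO2 / 3.5 = 12.82 / 3.5 = 3.66

3.66 METs


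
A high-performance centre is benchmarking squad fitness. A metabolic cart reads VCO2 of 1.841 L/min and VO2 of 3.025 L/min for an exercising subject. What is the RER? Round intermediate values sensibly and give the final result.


RER = VCO2 / VO2 = 1.841 / 3.025 = 0.6086

0.6086


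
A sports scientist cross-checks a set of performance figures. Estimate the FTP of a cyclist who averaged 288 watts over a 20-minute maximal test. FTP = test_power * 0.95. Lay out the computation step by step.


FTP = 288 * 0.95 = 273.6 W

273.6 W


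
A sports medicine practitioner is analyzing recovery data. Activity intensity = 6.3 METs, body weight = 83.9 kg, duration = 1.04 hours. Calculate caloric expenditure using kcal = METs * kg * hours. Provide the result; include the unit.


kcal = 6.3 * 83.9 * 1.04
= 528.57 * 1.04
= 549.71 kcal

549.71 kcal


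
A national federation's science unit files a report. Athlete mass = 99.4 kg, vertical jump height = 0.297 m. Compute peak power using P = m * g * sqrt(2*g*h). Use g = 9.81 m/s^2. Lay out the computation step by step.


sqrt(2 * 9.81 * 0.297) = sqrt(5.82714) = 2.413947 m/s
P = 99.4 * 9.81 * 2.413947
= 2353.87 W

2353.87 W


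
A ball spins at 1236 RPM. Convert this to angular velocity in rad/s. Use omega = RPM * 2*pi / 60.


omega = 1236 * 2 * pi / 60
= 1236 * 6.28318531 / 60
= 7766.017 / 60
= 129.434 rad/s

129.434 rad/s


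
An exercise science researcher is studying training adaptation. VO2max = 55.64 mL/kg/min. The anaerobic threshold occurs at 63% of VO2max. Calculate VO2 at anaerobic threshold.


AT fraction = 63 / 100 = 0.63
AT VO2 = 55.64 * 0.63
= 35.05 mL/kg/min

35.05 mL/kg/min


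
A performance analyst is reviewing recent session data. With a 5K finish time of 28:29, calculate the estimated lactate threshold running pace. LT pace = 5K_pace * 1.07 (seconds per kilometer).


Race duration = 1709 s for 5 km
Average pace = 1709 / 5 = 341.8 s/km
LT pace = 341.8 * 1.07
= 365.73 s/km

365.73 s/km


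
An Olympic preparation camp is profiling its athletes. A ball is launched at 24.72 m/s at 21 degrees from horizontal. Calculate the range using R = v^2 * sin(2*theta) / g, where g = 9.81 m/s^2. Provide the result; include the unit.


sin(2 * 21) = sin(42) = 0.669131
v^2 = 24.72^2 = 611.0784
R = 611.0784 * 0.669131 / 9.81
= 41.681 m

41.681 m


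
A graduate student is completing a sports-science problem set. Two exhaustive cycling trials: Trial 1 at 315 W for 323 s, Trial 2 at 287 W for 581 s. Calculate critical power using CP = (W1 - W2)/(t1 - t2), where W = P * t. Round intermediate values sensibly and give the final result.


W1 = 315 * 323 = 101745 J
W2 = 287 * 581 = 166747 J
CP = (101745 - 166747) / (323 - 581)
= -65002 / -258
= 251.95 W

251.95 W


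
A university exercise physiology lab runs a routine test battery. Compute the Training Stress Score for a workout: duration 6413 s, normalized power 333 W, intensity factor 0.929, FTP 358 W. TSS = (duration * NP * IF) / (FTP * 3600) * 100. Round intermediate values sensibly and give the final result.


Product = 6413 * 333 * 0.929 = 1983906.441
Base = 358 * 3600 = 1288800
TSS = 1983906.441 / 1288800 * 100 = 153.93

153.93 TSS


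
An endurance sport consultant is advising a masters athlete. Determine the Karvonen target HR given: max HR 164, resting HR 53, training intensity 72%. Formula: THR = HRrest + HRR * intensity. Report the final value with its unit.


HRR = HRmax - HRrest = 164 - 53 = 111
THR = 53 + 111 * 0.72
= 132.92 bpm

132.92 bpm


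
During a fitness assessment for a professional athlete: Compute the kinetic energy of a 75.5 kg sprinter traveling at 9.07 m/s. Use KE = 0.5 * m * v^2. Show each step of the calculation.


Velocity squared = 82.2649
KE = 0.5 * 75.5 * 82.2649 = 3105.5 J

3105.5 J


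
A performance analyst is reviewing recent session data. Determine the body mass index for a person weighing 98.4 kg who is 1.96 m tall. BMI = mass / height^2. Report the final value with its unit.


BMI = mass / height^2
= 98.4 / 1.96^2
= 98.4 / 3.8416
= 25.61 kg/m^2

25.61 kg/m^2


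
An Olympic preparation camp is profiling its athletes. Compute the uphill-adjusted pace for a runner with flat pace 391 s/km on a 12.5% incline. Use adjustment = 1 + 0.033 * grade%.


Adjustment factor = 1 + 0.033 * 12.5 = 1.4125
Grade-adjusted pace = 391 * 1.4125 = 552.29 s/km

552.29 s/km


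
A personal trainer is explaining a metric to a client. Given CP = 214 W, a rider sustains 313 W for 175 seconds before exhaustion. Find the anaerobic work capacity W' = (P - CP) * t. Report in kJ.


Excess power = 313 - 214 = 99 W
Work above CP = 99 * 175 = 17325 J
W' = 17.325 kJ

17.325 kJ


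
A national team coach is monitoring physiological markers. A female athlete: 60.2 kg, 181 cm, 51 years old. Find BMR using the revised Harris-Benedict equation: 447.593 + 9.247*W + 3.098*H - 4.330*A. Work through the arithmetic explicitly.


Intercept = 447.593
Weight contribution = 9.247 * 60.2 = 556.6694
Height contribution = 3.098 * 181 = 560.738
Age contribution = 4.33 * 51 = 220.83
BMR = 447.593 + 556.6694 + 560.738 - 220.83
= 1344.17 kcal/day

1344.17 kcal/day


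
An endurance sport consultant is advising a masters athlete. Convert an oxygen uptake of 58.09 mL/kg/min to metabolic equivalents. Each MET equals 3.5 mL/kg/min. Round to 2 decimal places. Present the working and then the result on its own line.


One MET = 3.5 mL/kg/min
Number of METs = 58.09 / 3.5
= 16.6 METs

16.6 METs


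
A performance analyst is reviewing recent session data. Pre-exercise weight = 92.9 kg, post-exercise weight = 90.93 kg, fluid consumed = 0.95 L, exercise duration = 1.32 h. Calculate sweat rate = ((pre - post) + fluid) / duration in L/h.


Weight loss = 92.9 - 90.93 = 1.97 kg (approx L)
Total sweat = 1.97 + 0.95 = 2.92 L
Sweat rate = 2.92 / 1.32 = 2.212 L/h

2.212 L/h


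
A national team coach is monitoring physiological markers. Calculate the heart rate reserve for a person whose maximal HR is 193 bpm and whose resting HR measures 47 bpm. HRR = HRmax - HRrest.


HRmax = 193 bpm
HRrest = 47 bpm
HRR = 193 - 47 = 146 bpm

146 bpm


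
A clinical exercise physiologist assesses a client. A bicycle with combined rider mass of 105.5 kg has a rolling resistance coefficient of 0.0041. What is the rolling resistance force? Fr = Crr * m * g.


Fr = 0.0041 * 105.5 * 9.81
= 0.43255 * 9.81
= 4.243 N

4.243 N


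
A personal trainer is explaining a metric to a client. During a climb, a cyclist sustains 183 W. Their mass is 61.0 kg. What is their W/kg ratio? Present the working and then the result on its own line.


Power-to-weight = 183 W / 61.0 kg
= 3.0 W/kg

3.0 W/kg


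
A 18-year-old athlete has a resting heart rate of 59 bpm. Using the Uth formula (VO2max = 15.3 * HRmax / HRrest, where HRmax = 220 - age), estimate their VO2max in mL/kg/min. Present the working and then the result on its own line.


HRmax = 220 - 18 = 202 bpm
Ratio = HRmax / HRrest = 202 / 59 = 3.4237
VO2max = 15.3 * 3.4237 = 52.38 mL/kg/min

52.38 mL/kg/min


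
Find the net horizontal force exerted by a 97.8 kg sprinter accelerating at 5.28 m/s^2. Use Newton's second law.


Newton's second law: F = m * a
F = 97.8 * 5.28 = 516.38 N

516.38 N


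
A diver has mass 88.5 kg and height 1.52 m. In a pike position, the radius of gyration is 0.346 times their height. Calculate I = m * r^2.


r = 0.346 * 1.52 = 0.52592 m
I = m * r^2 = 88.5 * 0.276592 = 24.478 kg*m^2

24.478 kg*m^2


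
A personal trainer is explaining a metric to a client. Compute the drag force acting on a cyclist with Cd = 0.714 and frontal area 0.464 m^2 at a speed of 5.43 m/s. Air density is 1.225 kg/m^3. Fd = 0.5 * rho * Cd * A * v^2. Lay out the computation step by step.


Step 1: v^2 = 29.4849
Step 2: Fd = 0.5 * 1.225 * 0.714 * 0.464 * 29.4849
= 5.983 N

5.983 N


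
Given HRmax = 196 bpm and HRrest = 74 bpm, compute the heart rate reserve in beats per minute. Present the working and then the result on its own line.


Heart rate reserve = maximum HR minus resting HR
HRR = 196 - 74 = 122 bpm

122 bpm


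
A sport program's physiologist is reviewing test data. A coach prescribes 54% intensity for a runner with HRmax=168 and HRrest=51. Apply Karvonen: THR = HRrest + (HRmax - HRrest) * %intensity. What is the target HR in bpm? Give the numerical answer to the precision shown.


Heart rate reserve = 168 - 51 = 117
Intensity fraction = 54 / 100 = 0.54
THR = 51 + 117 * 0.54 = 114.18 bpm

114.18 bpm


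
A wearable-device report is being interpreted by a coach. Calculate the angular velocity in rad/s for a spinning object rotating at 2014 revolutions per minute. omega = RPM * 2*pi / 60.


omega = RPM * 2*pi / 60
= 2014 * 6.28318531 / 60
= 210.906 rad/s

210.906 rad/s


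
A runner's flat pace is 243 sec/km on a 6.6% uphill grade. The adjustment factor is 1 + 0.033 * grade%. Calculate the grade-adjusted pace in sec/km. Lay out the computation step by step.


Factor = 1 + 0.033 * 6.6 = 1.2178
Adjusted pace = 243 * 1.2178
= 295.93 sec/km

295.93 s/km


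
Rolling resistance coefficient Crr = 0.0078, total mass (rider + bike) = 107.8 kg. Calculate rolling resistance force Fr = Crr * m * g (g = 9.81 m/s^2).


Fr = Crr * m * g
= 0.0078 * 107.8 * 9.81
= 8.249 N

8.249 N


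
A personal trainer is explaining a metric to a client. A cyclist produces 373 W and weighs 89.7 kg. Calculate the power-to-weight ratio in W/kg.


P/W = power / mass
= 373 / 89.7
= 4.158 W/kg

4.158 W/kg


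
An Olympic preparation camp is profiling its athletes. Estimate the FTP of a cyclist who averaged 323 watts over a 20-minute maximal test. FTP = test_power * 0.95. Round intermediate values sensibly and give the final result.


FTP = 323 * 0.95 = 306.85 W

306.85 W


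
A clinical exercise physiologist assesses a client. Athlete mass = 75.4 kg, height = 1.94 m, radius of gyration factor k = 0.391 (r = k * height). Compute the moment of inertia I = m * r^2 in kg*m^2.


r = k * height = 0.391 * 1.94 = 0.75854 m
r^2 = 0.75854^2 = 0.575383
I = 75.4 * 0.575383 = 43.384 kg*m^2

43.384 kg*m^2


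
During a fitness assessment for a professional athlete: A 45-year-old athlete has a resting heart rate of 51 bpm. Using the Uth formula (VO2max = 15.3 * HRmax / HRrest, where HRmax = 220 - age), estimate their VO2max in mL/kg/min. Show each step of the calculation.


HRmax = 220 - 45 = 175 bpm
Ratio = HRmax / HRrest = 175 / 51 = 3.4314
VO2max = 15.3 * 3.4314 = 52.5 mL/kg/min

52.5 mL/kg/min


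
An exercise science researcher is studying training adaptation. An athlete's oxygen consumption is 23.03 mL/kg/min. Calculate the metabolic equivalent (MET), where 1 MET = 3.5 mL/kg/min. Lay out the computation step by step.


MET = VO2 / 3.5
= 23.03 / 3.5
= 6.58 METs

6.58 METs


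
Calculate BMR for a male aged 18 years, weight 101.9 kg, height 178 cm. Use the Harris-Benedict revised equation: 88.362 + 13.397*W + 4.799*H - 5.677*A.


Substituting values:
W term = 13.397 * 101.9 = 1365.1543
H term = 4.799 * 178 = 854.222
A term = 5.677 * 18 = 102.186
BMR = 2205.55 kcal/day

2205.55 kcal/day


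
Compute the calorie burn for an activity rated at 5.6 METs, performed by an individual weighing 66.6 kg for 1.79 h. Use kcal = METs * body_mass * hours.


Product of METs and mass = 5.6 * 66.6 = 372.96
Total kcal = 372.96 * 1.79 = 667.6 kcal

667.6 kcal


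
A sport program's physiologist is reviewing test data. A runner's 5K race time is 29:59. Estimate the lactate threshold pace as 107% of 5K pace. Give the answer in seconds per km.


Total race time = 29*60 + 59 = 1799 seconds
5K pace = 1799 / 5 = 359.8 sec/km
LT pace = 359.8 * 1.07 = 384.99 sec/km

384.99 s/km


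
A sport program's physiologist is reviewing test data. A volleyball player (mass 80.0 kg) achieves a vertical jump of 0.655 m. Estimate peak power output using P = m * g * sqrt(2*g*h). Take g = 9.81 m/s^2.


2 * g * h = 2 * 9.81 * 0.655 = 12.8511
sqrt(12.8511) = 3.584843 m/s
P = 80.0 * 9.81 * 3.584843 = 2813.38 W

2813.38 W


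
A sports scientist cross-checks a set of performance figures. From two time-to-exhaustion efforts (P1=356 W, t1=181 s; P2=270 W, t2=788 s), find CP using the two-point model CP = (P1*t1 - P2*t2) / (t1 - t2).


Work in trial 1 = 64436 J
Work in trial 2 = 212760 J
Delta work = -148324 J
Delta time = -607 s
CP = -148324 / -607 = 244.36 W

244.36 W


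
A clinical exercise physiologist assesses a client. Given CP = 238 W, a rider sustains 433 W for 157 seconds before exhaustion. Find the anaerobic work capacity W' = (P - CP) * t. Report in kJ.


Excess power = 433 - 238 = 195 W
Work above CP = 195 * 157 = 30615 J
W' = 30.615 kJ

30.615 kJ


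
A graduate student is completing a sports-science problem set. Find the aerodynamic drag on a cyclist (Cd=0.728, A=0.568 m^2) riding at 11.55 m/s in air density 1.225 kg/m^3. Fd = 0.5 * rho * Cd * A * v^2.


Fd = 0.5 * 1.225 * 0.728 * 0.568 * 11.55^2
= 0.5 * 1.225 * 0.728 * 0.568 * 133.4025
= 33.787 N

33.787 N


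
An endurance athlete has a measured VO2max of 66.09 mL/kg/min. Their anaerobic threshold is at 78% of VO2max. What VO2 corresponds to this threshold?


Anaerobic threshold VO2 = VO2max * 78%
= 66.09 * 0.78
= 51.55 mL/kg/min

51.55 mL/kg/min


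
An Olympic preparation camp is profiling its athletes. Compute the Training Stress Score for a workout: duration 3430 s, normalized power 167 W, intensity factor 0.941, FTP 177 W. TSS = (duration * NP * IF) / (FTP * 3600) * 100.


Product = 3430 * 167 * 0.941 = 539014.21
Base = 177 * 3600 = 637200
TSS = 539014.21 / 637200 * 100 = 84.59

84.59 TSS


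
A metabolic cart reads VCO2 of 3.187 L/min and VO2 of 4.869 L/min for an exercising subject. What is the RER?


RER = VCO2 / VO2 = 3.187 / 4.869 = 0.6545

0.6545


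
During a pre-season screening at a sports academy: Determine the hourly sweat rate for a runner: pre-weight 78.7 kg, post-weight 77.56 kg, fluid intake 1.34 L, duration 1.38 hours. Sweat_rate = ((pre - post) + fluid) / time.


Mass lost = 78.7 - 77.56 = 1.14 kg
Add fluid consumed: 1.14 + 1.34 = 2.48 L total sweat
Sweat rate = 2.48 / 1.38 = 1.797 L/h

1.797 L/h


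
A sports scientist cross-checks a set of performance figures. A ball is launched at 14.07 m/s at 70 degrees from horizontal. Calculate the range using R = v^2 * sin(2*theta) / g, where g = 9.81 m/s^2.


sin(2 * 70) = sin(140) = 0.642788
v^2 = 14.07^2 = 197.9649
R = 197.9649 * 0.642788 / 9.81
= 12.971 m

12.971 m


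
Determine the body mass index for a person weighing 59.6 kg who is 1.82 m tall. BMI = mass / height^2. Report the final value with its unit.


BMI = mass / height^2
= 59.6 / 1.82^2
= 59.6 / 3.3124
= 17.99 kg/m^2

17.99 kg/m^2
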